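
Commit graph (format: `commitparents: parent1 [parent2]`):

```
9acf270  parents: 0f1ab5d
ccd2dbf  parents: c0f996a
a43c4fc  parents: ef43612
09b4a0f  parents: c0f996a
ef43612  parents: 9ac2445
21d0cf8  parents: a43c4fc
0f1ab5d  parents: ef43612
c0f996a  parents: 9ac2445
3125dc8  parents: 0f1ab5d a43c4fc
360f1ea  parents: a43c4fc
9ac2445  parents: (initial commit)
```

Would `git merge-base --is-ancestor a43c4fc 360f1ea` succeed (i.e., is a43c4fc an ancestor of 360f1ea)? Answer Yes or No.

Yes

Ancestors of 360f1ea (commits reachable by following parents): {360f1ea, 9ac2445, a43c4fc, ef43612}.
a43c4fc is in that set, so it is an ancestor of 360f1ea.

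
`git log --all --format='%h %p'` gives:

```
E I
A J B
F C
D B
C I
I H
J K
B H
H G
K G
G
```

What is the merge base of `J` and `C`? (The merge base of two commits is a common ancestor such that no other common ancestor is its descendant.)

Ancestors of J: {G, J, K}.
Ancestors of C: {C, G, H, I}.
Common ancestors: {G}.
The only common ancestor is G, so it is the merge base.

G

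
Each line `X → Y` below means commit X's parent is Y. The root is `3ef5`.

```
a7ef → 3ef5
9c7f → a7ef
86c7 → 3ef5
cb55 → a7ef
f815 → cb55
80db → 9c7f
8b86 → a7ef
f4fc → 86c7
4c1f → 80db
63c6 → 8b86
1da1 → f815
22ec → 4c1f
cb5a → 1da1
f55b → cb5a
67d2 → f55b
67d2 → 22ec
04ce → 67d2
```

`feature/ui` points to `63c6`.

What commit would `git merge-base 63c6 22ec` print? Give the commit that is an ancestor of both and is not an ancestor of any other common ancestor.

a7ef

Ancestors of 63c6: {3ef5, 63c6, 8b86, a7ef}.
Ancestors of 22ec: {22ec, 3ef5, 4c1f, 80db, 9c7f, a7ef}.
Common ancestors: {3ef5, a7ef}.
Among these, a7ef is not an ancestor of any other common ancestor — it is the merge base.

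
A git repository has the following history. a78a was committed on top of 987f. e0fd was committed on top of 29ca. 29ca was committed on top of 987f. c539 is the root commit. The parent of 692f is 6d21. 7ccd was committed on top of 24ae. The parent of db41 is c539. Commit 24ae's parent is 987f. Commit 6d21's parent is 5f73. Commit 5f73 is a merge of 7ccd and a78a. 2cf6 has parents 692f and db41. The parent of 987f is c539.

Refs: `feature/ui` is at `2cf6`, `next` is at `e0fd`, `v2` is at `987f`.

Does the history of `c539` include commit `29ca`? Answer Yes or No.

Ancestors of c539: {c539}.
29ca is not in that set, so it is not an ancestor of c539.

No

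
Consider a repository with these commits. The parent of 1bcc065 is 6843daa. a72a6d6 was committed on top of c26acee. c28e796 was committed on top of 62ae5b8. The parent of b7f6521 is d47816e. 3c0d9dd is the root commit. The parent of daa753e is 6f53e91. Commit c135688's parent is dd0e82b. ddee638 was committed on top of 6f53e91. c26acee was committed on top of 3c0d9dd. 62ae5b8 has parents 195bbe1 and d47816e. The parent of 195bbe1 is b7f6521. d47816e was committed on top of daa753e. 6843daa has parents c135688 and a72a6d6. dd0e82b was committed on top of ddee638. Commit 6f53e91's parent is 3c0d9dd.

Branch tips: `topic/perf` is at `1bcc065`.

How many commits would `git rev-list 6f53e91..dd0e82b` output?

Reachable from dd0e82b: {3c0d9dd, 6f53e91, dd0e82b, ddee638}.
Reachable from 6f53e91: {3c0d9dd, 6f53e91}.
In dd0e82b's history but not 6f53e91's: {dd0e82b, ddee638} — 2 commits.

2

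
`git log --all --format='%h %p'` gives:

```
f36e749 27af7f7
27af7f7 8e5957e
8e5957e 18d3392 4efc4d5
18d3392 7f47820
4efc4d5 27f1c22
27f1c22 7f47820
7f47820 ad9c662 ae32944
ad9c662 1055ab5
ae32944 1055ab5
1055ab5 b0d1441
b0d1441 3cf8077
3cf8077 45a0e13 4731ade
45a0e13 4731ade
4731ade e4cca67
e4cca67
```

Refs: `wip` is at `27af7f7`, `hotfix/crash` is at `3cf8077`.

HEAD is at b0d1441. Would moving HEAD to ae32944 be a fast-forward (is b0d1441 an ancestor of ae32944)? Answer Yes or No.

Yes

A fast-forward from b0d1441 to ae32944 is possible iff b0d1441 is an ancestor of ae32944.
Ancestors of ae32944: {1055ab5, 3cf8077, 45a0e13, 4731ade, ae32944, b0d1441, e4cca67}.
b0d1441 is among them, so fast-forward is possible.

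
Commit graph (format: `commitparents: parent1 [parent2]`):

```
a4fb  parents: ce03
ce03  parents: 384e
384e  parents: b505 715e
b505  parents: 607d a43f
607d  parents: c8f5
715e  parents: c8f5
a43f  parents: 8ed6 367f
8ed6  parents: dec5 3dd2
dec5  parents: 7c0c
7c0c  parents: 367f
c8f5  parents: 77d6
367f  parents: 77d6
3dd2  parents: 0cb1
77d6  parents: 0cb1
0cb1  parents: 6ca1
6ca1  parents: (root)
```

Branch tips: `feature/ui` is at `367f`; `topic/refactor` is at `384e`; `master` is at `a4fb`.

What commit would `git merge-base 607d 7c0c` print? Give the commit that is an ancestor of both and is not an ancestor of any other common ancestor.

77d6

Ancestors of 607d: {0cb1, 607d, 6ca1, 77d6, c8f5}.
Ancestors of 7c0c: {0cb1, 367f, 6ca1, 77d6, 7c0c}.
Common ancestors: {0cb1, 6ca1, 77d6}.
Among these, 77d6 is not an ancestor of any other common ancestor — it is the merge base.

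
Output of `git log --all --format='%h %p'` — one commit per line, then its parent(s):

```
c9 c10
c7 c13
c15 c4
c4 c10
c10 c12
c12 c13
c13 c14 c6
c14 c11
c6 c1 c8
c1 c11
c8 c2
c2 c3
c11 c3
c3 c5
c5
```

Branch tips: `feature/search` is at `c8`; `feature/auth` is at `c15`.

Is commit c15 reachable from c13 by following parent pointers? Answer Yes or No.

No

Ancestors of c13: {c1, c11, c13, c14, c2, c3, c5, c6, c8}.
c15 is not in that set, so it is not an ancestor of c13.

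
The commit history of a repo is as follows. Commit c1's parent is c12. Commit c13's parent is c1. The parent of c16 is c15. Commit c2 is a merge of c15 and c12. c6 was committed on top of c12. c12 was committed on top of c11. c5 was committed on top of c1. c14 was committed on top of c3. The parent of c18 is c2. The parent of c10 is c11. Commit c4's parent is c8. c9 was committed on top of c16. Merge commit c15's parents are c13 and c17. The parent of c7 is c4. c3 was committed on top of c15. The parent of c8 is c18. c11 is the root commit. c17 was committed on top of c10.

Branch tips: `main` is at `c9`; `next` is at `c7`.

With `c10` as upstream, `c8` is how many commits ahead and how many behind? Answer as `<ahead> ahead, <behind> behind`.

Reachable from c8: {c1, c10, c11, c12, c13, c15, c17, c18, c2, c8}.
Reachable from c10: {c10, c11}.
Only in c8's history (ahead): {c1, c12, c13, c15, c17, c18, c2, c8} — 8.
Only in c10's history (behind): {} — 0.

8 ahead, 0 behind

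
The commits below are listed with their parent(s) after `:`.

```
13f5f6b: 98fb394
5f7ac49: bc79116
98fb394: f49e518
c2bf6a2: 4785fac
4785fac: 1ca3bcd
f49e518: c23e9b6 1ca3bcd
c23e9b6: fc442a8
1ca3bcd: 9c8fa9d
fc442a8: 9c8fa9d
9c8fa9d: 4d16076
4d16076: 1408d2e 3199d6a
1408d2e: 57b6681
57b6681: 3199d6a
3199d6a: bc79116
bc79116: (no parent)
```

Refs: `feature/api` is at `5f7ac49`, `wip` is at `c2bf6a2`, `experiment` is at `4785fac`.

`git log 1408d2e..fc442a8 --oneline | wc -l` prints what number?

Reachable from fc442a8: {1408d2e, 3199d6a, 4d16076, 57b6681, 9c8fa9d, bc79116, fc442a8}.
Reachable from 1408d2e: {1408d2e, 3199d6a, 57b6681, bc79116}.
In fc442a8's history but not 1408d2e's: {4d16076, 9c8fa9d, fc442a8} — 3 commits.

3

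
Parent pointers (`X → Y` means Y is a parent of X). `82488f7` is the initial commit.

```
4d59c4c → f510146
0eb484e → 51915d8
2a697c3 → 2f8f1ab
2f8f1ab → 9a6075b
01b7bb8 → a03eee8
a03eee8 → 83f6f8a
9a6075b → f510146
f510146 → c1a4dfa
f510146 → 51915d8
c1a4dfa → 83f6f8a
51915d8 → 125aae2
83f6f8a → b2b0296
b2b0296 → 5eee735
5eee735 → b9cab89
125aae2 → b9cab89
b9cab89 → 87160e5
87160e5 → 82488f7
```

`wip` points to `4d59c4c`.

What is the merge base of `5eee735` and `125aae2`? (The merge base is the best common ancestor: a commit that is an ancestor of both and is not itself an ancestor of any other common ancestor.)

Ancestors of 5eee735: {5eee735, 82488f7, 87160e5, b9cab89}.
Ancestors of 125aae2: {125aae2, 82488f7, 87160e5, b9cab89}.
Common ancestors: {82488f7, 87160e5, b9cab89}.
Among these, b9cab89 is not an ancestor of any other common ancestor — it is the merge base.

b9cab89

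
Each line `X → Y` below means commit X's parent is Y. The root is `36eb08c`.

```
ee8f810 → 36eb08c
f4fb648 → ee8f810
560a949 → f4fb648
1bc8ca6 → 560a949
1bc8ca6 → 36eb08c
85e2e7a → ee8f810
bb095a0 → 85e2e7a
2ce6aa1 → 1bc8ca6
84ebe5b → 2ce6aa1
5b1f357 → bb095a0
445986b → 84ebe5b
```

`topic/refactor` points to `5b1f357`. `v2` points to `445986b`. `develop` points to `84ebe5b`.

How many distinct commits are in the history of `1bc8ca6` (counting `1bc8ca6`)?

Walking parent pointers from 1bc8ca6: reachable set = {1bc8ca6, 36eb08c, 560a949, ee8f810, f4fb648}.
That is 5 commits.

5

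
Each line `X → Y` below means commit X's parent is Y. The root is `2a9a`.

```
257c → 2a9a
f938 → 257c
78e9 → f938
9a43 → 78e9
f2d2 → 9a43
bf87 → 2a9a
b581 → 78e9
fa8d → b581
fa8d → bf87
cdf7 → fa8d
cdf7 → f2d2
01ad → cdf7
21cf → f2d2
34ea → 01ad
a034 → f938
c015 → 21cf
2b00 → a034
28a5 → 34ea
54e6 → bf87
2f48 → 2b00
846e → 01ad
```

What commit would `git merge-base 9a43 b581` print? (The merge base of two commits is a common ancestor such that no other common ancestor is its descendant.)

Ancestors of 9a43: {257c, 2a9a, 78e9, 9a43, f938}.
Ancestors of b581: {257c, 2a9a, 78e9, b581, f938}.
Common ancestors: {257c, 2a9a, 78e9, f938}.
Among these, 78e9 is not an ancestor of any other common ancestor — it is the merge base.

78e9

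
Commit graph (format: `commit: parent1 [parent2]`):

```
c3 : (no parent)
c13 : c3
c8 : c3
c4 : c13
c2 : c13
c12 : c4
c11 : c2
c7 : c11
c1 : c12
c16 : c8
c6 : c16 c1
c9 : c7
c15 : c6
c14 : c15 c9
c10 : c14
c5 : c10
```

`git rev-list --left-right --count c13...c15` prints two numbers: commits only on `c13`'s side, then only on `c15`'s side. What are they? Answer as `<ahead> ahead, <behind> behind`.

Reachable from c13: {c13, c3}.
Reachable from c15: {c1, c12, c13, c15, c16, c3, c4, c6, c8}.
Only in c13's history (ahead): {} — 0.
Only in c15's history (behind): {c1, c12, c15, c16, c4, c6, c8} — 7.

0 ahead, 7 behind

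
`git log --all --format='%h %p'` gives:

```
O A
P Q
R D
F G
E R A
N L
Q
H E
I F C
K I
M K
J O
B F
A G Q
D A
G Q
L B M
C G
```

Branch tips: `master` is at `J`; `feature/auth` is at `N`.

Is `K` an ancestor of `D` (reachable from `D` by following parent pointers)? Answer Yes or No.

Ancestors of D: {A, D, G, Q}.
K is not in that set, so it is not an ancestor of D.

No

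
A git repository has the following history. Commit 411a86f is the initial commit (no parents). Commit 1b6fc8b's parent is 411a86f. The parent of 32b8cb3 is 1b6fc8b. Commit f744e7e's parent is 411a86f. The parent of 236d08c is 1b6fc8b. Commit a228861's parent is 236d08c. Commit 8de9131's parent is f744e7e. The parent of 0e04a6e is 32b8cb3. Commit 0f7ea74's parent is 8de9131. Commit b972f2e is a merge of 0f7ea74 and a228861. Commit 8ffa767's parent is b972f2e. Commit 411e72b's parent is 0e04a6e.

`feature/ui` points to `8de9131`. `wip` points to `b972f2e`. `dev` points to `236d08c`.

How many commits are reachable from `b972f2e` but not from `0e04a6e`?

Reachable from b972f2e: {0f7ea74, 1b6fc8b, 236d08c, 411a86f, 8de9131, a228861, b972f2e, f744e7e}.
Reachable from 0e04a6e: {0e04a6e, 1b6fc8b, 32b8cb3, 411a86f}.
In b972f2e's history but not 0e04a6e's: {0f7ea74, 236d08c, 8de9131, a228861, b972f2e, f744e7e} — 6 commits.

6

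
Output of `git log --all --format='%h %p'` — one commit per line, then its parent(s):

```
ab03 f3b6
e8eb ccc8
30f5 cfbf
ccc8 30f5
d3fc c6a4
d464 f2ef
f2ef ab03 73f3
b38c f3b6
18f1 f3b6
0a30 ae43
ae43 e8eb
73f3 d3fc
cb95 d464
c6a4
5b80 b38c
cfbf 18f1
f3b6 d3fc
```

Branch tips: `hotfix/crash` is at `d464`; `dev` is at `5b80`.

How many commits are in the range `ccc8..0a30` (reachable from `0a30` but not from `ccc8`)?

Reachable from 0a30: {0a30, 18f1, 30f5, ae43, c6a4, ccc8, cfbf, d3fc, e8eb, f3b6}.
Reachable from ccc8: {18f1, 30f5, c6a4, ccc8, cfbf, d3fc, f3b6}.
In 0a30's history but not ccc8's: {0a30, ae43, e8eb} — 3 commits.

3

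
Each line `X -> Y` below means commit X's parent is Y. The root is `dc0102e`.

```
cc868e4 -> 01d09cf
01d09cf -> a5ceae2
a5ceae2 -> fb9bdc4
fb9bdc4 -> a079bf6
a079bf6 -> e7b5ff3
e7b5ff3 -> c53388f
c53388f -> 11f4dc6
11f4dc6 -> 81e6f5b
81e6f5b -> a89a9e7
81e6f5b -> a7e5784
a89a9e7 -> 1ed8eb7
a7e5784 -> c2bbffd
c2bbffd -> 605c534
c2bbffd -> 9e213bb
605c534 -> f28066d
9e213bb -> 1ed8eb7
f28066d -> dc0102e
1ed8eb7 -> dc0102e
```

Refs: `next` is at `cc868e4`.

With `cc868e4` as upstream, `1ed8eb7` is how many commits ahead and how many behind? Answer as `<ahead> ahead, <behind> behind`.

0 ahead, 15 behind

Reachable from 1ed8eb7: {1ed8eb7, dc0102e}.
Reachable from cc868e4: {01d09cf, 11f4dc6, 1ed8eb7, 605c534, 81e6f5b, 9e213bb, a079bf6, a5ceae2, a7e5784, a89a9e7, c2bbffd, c53388f, cc868e4, dc0102e, e7b5ff3, f28066d, fb9bdc4}.
Only in 1ed8eb7's history (ahead): {} — 0.
Only in cc868e4's history (behind): {01d09cf, 11f4dc6, 605c534, 81e6f5b, 9e213bb, a079bf6, a5ceae2, a7e5784, a89a9e7, c2bbffd, c53388f, cc868e4, e7b5ff3, f28066d, fb9bdc4} — 15.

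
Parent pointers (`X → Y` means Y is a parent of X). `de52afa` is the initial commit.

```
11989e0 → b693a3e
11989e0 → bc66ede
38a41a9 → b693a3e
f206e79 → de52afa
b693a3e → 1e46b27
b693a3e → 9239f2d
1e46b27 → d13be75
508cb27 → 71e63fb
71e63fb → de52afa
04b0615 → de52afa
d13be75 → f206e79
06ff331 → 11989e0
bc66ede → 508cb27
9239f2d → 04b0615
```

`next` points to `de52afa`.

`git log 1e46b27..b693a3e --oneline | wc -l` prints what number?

3

Reachable from b693a3e: {04b0615, 1e46b27, 9239f2d, b693a3e, d13be75, de52afa, f206e79}.
Reachable from 1e46b27: {1e46b27, d13be75, de52afa, f206e79}.
In b693a3e's history but not 1e46b27's: {04b0615, 9239f2d, b693a3e} — 3 commits.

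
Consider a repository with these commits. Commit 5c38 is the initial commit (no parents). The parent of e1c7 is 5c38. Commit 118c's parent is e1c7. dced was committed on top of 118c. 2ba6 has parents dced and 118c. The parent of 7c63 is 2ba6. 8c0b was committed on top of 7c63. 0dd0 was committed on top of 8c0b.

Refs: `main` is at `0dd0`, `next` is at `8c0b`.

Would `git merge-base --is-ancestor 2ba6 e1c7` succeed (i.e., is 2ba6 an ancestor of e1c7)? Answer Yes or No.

Ancestors of e1c7: {5c38, e1c7}.
2ba6 is not in that set, so it is not an ancestor of e1c7.

No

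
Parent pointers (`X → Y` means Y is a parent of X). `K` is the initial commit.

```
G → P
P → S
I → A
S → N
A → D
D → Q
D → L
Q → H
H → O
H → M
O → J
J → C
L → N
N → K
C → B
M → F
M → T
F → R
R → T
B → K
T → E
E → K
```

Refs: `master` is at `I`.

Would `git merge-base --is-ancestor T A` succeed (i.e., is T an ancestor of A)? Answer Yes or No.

Yes

Ancestors of A (commits reachable by following parents): {A, B, C, D, E, F, H, J, K, L, M, N, O, Q, R, T}.
T is in that set, so it is an ancestor of A.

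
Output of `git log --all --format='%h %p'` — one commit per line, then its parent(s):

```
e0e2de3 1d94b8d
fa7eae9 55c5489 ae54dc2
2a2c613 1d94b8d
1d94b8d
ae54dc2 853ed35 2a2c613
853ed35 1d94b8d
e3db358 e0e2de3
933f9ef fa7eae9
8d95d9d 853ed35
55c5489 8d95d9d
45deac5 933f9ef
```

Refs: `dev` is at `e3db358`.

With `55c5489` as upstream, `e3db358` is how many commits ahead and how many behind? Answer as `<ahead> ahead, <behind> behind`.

Reachable from e3db358: {1d94b8d, e0e2de3, e3db358}.
Reachable from 55c5489: {1d94b8d, 55c5489, 853ed35, 8d95d9d}.
Only in e3db358's history (ahead): {e0e2de3, e3db358} — 2.
Only in 55c5489's history (behind): {55c5489, 853ed35, 8d95d9d} — 3.

2 ahead, 3 behind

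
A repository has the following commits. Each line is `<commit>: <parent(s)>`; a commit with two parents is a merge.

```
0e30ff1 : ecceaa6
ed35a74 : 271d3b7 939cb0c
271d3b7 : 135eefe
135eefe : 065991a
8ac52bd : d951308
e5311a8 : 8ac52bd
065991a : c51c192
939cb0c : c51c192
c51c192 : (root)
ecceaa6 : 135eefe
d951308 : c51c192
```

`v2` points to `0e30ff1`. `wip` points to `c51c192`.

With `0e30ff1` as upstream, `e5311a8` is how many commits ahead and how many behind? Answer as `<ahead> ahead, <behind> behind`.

Reachable from e5311a8: {8ac52bd, c51c192, d951308, e5311a8}.
Reachable from 0e30ff1: {065991a, 0e30ff1, 135eefe, c51c192, ecceaa6}.
Only in e5311a8's history (ahead): {8ac52bd, d951308, e5311a8} — 3.
Only in 0e30ff1's history (behind): {065991a, 0e30ff1, 135eefe, ecceaa6} — 4.

3 ahead, 4 behind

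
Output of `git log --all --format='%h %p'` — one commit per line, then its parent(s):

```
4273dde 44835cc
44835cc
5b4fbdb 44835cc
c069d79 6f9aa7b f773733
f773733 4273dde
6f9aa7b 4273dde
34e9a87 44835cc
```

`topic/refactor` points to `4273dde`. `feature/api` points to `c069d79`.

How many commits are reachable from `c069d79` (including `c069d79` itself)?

Walking parent pointers from c069d79: reachable set = {4273dde, 44835cc, 6f9aa7b, c069d79, f773733}.
That is 5 commits.

5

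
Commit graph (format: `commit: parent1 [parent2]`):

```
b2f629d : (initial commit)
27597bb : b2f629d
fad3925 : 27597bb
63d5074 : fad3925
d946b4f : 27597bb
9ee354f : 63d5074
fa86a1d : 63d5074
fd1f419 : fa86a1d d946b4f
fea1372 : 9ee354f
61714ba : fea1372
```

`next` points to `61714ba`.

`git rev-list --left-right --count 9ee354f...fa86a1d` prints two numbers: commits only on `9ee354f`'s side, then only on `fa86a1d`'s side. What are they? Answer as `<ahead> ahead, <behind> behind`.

Reachable from 9ee354f: {27597bb, 63d5074, 9ee354f, b2f629d, fad3925}.
Reachable from fa86a1d: {27597bb, 63d5074, b2f629d, fa86a1d, fad3925}.
Only in 9ee354f's history (ahead): {9ee354f} — 1.
Only in fa86a1d's history (behind): {fa86a1d} — 1.

1 ahead, 1 behind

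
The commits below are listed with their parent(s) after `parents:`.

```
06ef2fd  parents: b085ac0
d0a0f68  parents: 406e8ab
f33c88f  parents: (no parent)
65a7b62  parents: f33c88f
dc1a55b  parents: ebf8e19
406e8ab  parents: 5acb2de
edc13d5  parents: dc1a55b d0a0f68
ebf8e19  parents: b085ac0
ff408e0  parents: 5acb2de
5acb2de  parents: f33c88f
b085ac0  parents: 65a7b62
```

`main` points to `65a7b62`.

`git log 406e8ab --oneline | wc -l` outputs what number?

3

Walking parent pointers from 406e8ab: reachable set = {406e8ab, 5acb2de, f33c88f}.
That is 3 commits.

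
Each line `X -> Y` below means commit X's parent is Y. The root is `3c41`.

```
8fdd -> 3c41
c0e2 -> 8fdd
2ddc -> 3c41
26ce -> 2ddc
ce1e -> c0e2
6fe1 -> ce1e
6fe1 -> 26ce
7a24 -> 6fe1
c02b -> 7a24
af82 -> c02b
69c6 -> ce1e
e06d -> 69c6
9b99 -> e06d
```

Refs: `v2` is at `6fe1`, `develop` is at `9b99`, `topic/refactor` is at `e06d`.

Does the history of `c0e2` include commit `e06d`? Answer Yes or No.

Ancestors of c0e2: {3c41, 8fdd, c0e2}.
e06d is not in that set, so it is not an ancestor of c0e2.

No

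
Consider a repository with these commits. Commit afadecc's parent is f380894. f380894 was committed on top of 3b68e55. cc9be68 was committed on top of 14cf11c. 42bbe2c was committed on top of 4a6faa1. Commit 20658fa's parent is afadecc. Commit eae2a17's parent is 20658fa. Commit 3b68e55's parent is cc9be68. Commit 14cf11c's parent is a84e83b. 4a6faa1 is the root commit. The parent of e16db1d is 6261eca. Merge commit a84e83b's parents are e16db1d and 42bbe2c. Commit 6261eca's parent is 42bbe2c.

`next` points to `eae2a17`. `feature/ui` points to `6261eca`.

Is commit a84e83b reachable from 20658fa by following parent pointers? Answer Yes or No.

Yes

Ancestors of 20658fa (commits reachable by following parents): {14cf11c, 20658fa, 3b68e55, 42bbe2c, 4a6faa1, 6261eca, a84e83b, afadecc, cc9be68, e16db1d, f380894}.
a84e83b is in that set, so it is an ancestor of 20658fa.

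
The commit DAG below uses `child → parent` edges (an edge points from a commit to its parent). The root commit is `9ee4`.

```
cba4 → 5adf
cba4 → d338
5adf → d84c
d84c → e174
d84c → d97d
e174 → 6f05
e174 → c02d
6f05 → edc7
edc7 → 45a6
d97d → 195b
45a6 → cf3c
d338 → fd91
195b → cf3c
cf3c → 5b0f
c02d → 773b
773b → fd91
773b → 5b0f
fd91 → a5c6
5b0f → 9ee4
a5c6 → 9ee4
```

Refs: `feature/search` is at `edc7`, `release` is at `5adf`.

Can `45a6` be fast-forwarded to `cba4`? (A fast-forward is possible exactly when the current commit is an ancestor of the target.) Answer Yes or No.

Yes

A fast-forward from 45a6 to cba4 is possible iff 45a6 is an ancestor of cba4.
Ancestors of cba4: {195b, 45a6, 5adf, 5b0f, 6f05, 773b, 9ee4, a5c6, c02d, cba4, cf3c, d338, d84c, d97d, e174, edc7, fd91}.
45a6 is among them, so fast-forward is possible.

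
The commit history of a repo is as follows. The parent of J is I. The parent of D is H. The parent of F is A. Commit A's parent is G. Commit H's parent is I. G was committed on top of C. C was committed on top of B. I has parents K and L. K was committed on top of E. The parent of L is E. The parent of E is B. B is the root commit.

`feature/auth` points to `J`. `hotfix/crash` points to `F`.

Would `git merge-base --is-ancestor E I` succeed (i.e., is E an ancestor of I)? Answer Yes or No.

Yes

Ancestors of I (commits reachable by following parents): {B, E, I, K, L}.
E is in that set, so it is an ancestor of I.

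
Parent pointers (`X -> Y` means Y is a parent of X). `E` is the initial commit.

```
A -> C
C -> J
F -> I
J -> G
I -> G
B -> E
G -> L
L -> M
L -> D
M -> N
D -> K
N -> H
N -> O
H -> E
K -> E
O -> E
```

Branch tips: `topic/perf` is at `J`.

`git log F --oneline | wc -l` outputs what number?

11

Walking parent pointers from F: reachable set = {D, E, F, G, H, I, K, L, M, N, O}.
That is 11 commits.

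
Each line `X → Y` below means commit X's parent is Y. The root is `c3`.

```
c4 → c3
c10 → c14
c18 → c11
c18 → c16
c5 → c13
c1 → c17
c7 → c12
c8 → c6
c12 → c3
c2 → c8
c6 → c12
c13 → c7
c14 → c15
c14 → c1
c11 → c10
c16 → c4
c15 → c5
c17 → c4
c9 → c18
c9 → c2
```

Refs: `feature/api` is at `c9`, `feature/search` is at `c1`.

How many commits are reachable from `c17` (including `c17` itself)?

Walking parent pointers from c17: reachable set = {c17, c3, c4}.
That is 3 commits.

3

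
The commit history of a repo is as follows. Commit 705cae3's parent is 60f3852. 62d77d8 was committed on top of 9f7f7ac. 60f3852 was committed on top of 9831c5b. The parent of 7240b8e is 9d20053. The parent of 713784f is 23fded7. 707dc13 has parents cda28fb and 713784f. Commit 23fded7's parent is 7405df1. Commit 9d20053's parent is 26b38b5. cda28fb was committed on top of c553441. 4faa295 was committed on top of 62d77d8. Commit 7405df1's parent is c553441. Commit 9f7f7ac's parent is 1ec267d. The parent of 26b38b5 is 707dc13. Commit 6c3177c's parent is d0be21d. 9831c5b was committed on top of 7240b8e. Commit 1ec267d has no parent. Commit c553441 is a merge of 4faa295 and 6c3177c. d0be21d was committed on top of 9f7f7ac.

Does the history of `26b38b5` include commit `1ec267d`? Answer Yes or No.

Yes

Ancestors of 26b38b5 (commits reachable by following parents): {1ec267d, 23fded7, 26b38b5, 4faa295, 62d77d8, 6c3177c, 707dc13, 713784f, 7405df1, 9f7f7ac, c553441, cda28fb, d0be21d}.
1ec267d is in that set, so it is an ancestor of 26b38b5.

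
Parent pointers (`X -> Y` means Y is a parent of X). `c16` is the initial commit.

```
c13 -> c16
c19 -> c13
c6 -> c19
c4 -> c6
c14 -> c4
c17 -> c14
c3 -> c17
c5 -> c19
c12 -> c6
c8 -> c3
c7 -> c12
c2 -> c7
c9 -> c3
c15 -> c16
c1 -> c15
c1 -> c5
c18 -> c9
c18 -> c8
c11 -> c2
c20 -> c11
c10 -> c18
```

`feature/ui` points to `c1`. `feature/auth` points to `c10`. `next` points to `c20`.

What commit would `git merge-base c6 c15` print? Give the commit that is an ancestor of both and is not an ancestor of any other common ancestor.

c16

Ancestors of c6: {c13, c16, c19, c6}.
Ancestors of c15: {c15, c16}.
Common ancestors: {c16}.
The only common ancestor is c16, so it is the merge base.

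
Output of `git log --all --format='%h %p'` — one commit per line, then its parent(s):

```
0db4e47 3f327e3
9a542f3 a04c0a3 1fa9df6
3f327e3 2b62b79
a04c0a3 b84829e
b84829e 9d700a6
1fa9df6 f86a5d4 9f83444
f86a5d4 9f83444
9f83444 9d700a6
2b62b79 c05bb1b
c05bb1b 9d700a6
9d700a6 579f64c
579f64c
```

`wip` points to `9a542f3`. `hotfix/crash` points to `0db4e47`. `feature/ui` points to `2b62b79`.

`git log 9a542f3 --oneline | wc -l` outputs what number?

Walking parent pointers from 9a542f3: reachable set = {1fa9df6, 579f64c, 9a542f3, 9d700a6, 9f83444, a04c0a3, b84829e, f86a5d4}.
That is 8 commits.

8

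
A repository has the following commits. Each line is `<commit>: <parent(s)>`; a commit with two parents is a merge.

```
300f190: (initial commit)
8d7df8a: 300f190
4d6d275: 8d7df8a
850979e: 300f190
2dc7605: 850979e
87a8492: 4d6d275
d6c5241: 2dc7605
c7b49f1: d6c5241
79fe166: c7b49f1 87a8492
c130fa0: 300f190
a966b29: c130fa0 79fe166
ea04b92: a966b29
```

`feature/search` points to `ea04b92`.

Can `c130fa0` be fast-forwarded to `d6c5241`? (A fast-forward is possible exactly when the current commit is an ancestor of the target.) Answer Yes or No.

No

A fast-forward from c130fa0 to d6c5241 is possible iff c130fa0 is an ancestor of d6c5241.
Ancestors of d6c5241: {2dc7605, 300f190, 850979e, d6c5241}.
c130fa0 is not among them, so fast-forward is not possible.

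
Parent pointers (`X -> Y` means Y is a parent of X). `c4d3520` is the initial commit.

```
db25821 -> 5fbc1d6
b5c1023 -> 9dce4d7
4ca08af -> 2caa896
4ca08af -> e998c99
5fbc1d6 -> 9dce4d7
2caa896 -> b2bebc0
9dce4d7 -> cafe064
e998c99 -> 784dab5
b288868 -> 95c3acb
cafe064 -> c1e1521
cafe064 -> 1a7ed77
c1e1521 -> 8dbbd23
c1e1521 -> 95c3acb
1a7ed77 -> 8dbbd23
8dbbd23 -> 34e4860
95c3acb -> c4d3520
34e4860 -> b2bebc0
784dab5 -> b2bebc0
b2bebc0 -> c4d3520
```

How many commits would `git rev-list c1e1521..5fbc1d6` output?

4

Reachable from 5fbc1d6: {1a7ed77, 34e4860, 5fbc1d6, 8dbbd23, 95c3acb, 9dce4d7, b2bebc0, c1e1521, c4d3520, cafe064}.
Reachable from c1e1521: {34e4860, 8dbbd23, 95c3acb, b2bebc0, c1e1521, c4d3520}.
In 5fbc1d6's history but not c1e1521's: {1a7ed77, 5fbc1d6, 9dce4d7, cafe064} — 4 commits.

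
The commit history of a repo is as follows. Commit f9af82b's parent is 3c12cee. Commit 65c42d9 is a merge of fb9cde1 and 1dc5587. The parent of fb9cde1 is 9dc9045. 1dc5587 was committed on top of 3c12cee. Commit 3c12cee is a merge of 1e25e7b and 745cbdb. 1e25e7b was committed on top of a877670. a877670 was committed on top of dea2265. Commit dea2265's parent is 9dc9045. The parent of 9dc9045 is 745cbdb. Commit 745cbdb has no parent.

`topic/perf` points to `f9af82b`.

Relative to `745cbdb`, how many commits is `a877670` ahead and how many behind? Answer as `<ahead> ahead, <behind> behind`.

3 ahead, 0 behind

Reachable from a877670: {745cbdb, 9dc9045, a877670, dea2265}.
Reachable from 745cbdb: {745cbdb}.
Only in a877670's history (ahead): {9dc9045, a877670, dea2265} — 3.
Only in 745cbdb's history (behind): {} — 0.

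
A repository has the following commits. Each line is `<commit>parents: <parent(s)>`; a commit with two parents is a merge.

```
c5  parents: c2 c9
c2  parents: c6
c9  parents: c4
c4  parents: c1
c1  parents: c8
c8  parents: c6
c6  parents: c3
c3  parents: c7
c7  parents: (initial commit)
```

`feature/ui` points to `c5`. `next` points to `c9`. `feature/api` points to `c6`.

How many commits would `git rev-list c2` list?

Walking parent pointers from c2: reachable set = {c2, c3, c6, c7}.
That is 4 commits.

4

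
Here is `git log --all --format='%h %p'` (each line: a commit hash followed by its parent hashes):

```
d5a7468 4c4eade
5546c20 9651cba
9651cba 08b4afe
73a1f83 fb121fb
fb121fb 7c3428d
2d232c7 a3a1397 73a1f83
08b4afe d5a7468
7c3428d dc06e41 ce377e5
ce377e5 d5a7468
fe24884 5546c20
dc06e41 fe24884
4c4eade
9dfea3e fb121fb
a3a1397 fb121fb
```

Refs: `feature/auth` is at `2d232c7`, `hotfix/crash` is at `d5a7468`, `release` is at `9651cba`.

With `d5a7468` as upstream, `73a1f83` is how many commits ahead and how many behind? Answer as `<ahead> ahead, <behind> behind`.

Reachable from 73a1f83: {08b4afe, 4c4eade, 5546c20, 73a1f83, 7c3428d, 9651cba, ce377e5, d5a7468, dc06e41, fb121fb, fe24884}.
Reachable from d5a7468: {4c4eade, d5a7468}.
Only in 73a1f83's history (ahead): {08b4afe, 5546c20, 73a1f83, 7c3428d, 9651cba, ce377e5, dc06e41, fb121fb, fe24884} — 9.
Only in d5a7468's history (behind): {} — 0.

9 ahead, 0 behind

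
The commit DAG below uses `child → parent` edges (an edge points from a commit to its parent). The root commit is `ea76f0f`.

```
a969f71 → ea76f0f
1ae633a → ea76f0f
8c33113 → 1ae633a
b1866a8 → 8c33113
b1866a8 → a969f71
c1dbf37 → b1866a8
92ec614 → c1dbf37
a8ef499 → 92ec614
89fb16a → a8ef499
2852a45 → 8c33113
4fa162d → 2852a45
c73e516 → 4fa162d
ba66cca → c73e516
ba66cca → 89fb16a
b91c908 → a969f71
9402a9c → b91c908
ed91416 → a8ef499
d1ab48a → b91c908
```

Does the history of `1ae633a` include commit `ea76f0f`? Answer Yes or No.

Yes

Ancestors of 1ae633a (commits reachable by following parents): {1ae633a, ea76f0f}.
ea76f0f is in that set, so it is an ancestor of 1ae633a.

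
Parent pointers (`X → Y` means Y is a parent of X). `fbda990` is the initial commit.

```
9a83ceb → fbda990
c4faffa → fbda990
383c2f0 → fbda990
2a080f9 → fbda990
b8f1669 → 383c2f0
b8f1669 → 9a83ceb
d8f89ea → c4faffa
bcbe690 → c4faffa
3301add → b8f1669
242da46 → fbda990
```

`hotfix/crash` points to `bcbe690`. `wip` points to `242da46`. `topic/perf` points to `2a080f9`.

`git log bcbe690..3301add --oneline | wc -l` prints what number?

Reachable from 3301add: {3301add, 383c2f0, 9a83ceb, b8f1669, fbda990}.
Reachable from bcbe690: {bcbe690, c4faffa, fbda990}.
In 3301add's history but not bcbe690's: {3301add, 383c2f0, 9a83ceb, b8f1669} — 4 commits.

4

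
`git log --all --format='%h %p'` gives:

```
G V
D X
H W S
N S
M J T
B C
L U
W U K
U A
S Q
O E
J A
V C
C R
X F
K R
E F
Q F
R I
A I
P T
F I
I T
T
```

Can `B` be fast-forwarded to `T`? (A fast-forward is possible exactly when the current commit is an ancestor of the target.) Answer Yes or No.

A fast-forward from B to T is possible iff B is an ancestor of T.
Ancestors of T: {T}.
B is not among them, so fast-forward is not possible.

No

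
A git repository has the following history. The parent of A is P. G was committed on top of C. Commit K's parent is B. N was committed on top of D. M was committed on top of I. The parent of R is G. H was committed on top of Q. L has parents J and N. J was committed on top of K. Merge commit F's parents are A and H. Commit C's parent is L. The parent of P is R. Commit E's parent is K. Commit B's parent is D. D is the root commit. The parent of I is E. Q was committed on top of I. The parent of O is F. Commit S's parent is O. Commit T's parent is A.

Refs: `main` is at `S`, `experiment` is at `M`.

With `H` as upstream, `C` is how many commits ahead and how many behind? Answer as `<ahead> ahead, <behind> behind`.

Reachable from C: {B, C, D, J, K, L, N}.
Reachable from H: {B, D, E, H, I, K, Q}.
Only in C's history (ahead): {C, J, L, N} — 4.
Only in H's history (behind): {E, H, I, Q} — 4.

4 ahead, 4 behind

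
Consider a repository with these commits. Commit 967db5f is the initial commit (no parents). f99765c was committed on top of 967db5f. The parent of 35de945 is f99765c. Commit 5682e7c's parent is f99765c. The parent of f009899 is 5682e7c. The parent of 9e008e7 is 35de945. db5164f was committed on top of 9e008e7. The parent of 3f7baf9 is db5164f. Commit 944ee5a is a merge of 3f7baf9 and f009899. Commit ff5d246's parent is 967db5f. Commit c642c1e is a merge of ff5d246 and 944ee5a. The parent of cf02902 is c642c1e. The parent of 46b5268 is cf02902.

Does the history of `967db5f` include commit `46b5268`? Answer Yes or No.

No

Ancestors of 967db5f: {967db5f}.
46b5268 is not in that set, so it is not an ancestor of 967db5f.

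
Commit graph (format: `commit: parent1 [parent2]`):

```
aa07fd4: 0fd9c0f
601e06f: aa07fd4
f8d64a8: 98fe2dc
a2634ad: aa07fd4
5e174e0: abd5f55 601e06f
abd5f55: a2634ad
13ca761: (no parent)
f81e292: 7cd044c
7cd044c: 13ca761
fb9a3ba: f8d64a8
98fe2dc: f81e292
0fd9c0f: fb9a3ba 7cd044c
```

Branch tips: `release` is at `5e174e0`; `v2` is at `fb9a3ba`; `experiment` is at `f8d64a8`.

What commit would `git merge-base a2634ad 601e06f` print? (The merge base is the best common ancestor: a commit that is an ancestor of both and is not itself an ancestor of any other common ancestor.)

Ancestors of a2634ad: {0fd9c0f, 13ca761, 7cd044c, 98fe2dc, a2634ad, aa07fd4, f81e292, f8d64a8, fb9a3ba}.
Ancestors of 601e06f: {0fd9c0f, 13ca761, 601e06f, 7cd044c, 98fe2dc, aa07fd4, f81e292, f8d64a8, fb9a3ba}.
Common ancestors: {0fd9c0f, 13ca761, 7cd044c, 98fe2dc, aa07fd4, f81e292, f8d64a8, fb9a3ba}.
Among these, aa07fd4 is not an ancestor of any other common ancestor — it is the merge base.

aa07fd4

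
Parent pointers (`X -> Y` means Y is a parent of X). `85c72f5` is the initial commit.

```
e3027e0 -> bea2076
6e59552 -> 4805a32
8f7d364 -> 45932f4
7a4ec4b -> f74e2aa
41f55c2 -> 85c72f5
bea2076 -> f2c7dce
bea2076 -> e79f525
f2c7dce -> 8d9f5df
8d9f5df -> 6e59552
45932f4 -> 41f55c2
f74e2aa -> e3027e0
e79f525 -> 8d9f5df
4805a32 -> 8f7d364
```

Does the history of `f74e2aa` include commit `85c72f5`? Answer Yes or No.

Yes

Ancestors of f74e2aa (commits reachable by following parents): {41f55c2, 45932f4, 4805a32, 6e59552, 85c72f5, 8d9f5df, 8f7d364, bea2076, e3027e0, e79f525, f2c7dce, f74e2aa}.
85c72f5 is in that set, so it is an ancestor of f74e2aa.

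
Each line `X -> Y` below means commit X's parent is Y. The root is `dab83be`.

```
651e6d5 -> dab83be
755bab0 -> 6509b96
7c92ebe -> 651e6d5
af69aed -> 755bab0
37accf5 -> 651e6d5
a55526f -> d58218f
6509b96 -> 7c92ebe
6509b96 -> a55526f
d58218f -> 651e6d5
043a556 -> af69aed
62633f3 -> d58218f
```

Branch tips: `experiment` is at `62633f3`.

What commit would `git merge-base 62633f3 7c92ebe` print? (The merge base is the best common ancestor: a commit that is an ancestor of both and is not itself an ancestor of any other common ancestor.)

651e6d5

Ancestors of 62633f3: {62633f3, 651e6d5, d58218f, dab83be}.
Ancestors of 7c92ebe: {651e6d5, 7c92ebe, dab83be}.
Common ancestors: {651e6d5, dab83be}.
Among these, 651e6d5 is not an ancestor of any other common ancestor — it is the merge base.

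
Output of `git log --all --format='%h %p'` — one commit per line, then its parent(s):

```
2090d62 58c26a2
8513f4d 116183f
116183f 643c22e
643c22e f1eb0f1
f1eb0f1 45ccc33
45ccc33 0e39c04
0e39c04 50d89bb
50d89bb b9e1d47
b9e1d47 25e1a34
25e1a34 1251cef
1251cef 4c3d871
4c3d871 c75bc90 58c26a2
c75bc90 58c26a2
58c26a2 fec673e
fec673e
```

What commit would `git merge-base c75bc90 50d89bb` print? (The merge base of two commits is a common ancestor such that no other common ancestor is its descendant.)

c75bc90

Ancestors of c75bc90: {58c26a2, c75bc90, fec673e}.
Ancestors of 50d89bb: {1251cef, 25e1a34, 4c3d871, 50d89bb, 58c26a2, b9e1d47, c75bc90, fec673e}.
Common ancestors: {58c26a2, c75bc90, fec673e}.
Among these, c75bc90 is not an ancestor of any other common ancestor — it is the merge base.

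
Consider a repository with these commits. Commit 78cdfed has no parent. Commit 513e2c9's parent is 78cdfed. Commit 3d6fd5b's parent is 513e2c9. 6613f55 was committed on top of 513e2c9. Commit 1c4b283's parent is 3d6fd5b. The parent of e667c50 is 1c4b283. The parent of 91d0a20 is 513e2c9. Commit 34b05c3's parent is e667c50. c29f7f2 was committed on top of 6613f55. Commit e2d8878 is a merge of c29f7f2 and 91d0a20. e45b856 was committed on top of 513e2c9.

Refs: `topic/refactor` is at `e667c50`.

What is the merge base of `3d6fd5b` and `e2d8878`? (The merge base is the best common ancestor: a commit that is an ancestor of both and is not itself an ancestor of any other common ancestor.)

513e2c9

Ancestors of 3d6fd5b: {3d6fd5b, 513e2c9, 78cdfed}.
Ancestors of e2d8878: {513e2c9, 6613f55, 78cdfed, 91d0a20, c29f7f2, e2d8878}.
Common ancestors: {513e2c9, 78cdfed}.
Among these, 513e2c9 is not an ancestor of any other common ancestor — it is the merge base.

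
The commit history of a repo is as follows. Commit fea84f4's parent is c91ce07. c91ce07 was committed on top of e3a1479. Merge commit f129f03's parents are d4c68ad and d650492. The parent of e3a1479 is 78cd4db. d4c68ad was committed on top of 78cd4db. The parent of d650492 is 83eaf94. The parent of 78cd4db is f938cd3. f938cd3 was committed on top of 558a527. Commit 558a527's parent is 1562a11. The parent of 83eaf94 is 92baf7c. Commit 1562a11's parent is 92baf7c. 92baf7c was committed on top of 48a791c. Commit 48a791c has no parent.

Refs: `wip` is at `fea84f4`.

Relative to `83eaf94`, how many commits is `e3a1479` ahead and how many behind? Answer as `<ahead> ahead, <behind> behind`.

5 ahead, 1 behind

Reachable from e3a1479: {1562a11, 48a791c, 558a527, 78cd4db, 92baf7c, e3a1479, f938cd3}.
Reachable from 83eaf94: {48a791c, 83eaf94, 92baf7c}.
Only in e3a1479's history (ahead): {1562a11, 558a527, 78cd4db, e3a1479, f938cd3} — 5.
Only in 83eaf94's history (behind): {83eaf94} — 1.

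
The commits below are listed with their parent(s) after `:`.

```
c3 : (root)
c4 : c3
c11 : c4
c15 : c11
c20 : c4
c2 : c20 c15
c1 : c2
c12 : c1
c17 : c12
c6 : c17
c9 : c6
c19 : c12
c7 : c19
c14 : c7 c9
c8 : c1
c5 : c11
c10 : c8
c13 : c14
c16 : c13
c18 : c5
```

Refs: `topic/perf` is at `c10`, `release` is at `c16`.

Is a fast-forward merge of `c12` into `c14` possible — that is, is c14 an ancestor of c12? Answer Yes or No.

A fast-forward from c14 to c12 is possible iff c14 is an ancestor of c12.
Ancestors of c12: {c1, c11, c12, c15, c2, c20, c3, c4}.
c14 is not among them, so fast-forward is not possible.

No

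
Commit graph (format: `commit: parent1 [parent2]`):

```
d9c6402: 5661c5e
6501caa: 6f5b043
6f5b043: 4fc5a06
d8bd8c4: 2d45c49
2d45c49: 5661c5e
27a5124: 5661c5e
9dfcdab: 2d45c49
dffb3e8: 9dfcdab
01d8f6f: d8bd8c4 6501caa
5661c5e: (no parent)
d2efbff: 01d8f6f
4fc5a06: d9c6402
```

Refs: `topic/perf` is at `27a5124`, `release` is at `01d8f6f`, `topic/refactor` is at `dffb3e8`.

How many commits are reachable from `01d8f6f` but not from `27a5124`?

7

Reachable from 01d8f6f: {01d8f6f, 2d45c49, 4fc5a06, 5661c5e, 6501caa, 6f5b043, d8bd8c4, d9c6402}.
Reachable from 27a5124: {27a5124, 5661c5e}.
In 01d8f6f's history but not 27a5124's: {01d8f6f, 2d45c49, 4fc5a06, 6501caa, 6f5b043, d8bd8c4, d9c6402} — 7 commits.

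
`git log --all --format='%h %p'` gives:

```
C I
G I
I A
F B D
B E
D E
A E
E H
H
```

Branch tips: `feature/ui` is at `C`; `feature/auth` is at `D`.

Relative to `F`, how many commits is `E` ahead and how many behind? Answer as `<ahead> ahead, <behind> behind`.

Reachable from E: {E, H}.
Reachable from F: {B, D, E, F, H}.
Only in E's history (ahead): {} — 0.
Only in F's history (behind): {B, D, F} — 3.

0 ahead, 3 behind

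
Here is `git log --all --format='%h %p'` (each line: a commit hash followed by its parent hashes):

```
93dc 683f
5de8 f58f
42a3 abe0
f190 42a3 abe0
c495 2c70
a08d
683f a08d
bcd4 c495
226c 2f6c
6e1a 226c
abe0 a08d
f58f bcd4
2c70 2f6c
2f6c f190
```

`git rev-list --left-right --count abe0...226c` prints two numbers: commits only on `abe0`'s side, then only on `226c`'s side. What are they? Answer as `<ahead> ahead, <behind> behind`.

0 ahead, 4 behind

Reachable from abe0: {a08d, abe0}.
Reachable from 226c: {226c, 2f6c, 42a3, a08d, abe0, f190}.
Only in abe0's history (ahead): {} — 0.
Only in 226c's history (behind): {226c, 2f6c, 42a3, f190} — 4.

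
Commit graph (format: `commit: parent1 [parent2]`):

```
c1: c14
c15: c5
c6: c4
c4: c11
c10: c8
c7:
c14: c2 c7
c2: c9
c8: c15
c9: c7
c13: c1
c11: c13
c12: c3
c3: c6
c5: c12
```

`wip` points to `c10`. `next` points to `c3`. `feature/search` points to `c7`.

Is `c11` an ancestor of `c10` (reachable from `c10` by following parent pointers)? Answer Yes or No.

Yes

Ancestors of c10 (commits reachable by following parents): {c1, c10, c11, c12, c13, c14, c15, c2, c3, c4, c5, c6, c7, c8, c9}.
c11 is in that set, so it is an ancestor of c10.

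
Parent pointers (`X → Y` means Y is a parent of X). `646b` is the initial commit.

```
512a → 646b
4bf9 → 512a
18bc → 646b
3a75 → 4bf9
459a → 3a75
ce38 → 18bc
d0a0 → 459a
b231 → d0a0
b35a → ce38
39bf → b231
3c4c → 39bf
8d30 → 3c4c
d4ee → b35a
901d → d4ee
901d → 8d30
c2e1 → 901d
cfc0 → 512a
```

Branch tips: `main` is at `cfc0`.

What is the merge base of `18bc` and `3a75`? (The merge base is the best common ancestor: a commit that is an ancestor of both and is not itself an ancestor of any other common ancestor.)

646b

Ancestors of 18bc: {18bc, 646b}.
Ancestors of 3a75: {3a75, 4bf9, 512a, 646b}.
Common ancestors: {646b}.
The only common ancestor is 646b, so it is the merge base.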